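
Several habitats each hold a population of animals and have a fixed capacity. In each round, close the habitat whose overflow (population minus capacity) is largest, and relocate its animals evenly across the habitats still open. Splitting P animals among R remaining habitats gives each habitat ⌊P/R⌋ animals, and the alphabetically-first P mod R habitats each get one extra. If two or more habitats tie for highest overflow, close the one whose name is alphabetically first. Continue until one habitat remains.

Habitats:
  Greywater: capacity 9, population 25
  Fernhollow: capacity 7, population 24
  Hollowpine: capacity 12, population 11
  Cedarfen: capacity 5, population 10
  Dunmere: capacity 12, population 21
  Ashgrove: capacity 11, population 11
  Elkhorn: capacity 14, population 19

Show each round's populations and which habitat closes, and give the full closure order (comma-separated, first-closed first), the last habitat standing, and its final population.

Closure order: Fernhollow, Greywater, Dunmere, Cedarfen, Elkhorn, Ashgrove
Last habitat: Hollowpine with 121 animals

Round 1: Ashgrove=11 Cedarfen=10 Dunmere=21 Elkhorn=19 Fernhollow=24 Greywater=25 Hollowpine=11 → close Fernhollow (overflow 17)
  24÷6 = 4 each, +1 to first 0
Round 2: Ashgrove=15 Cedarfen=14 Dunmere=25 Elkhorn=23 Greywater=29 Hollowpine=15 → close Greywater (overflow 20)
  29÷5 = 5 each, +1 to first 4
Round 3: Ashgrove=21 Cedarfen=20 Dunmere=31 Elkhorn=29 Hollowpine=20 → close Dunmere (overflow 19)
  31÷4 = 7 each, +1 to first 3
Round 4: Ashgrove=29 Cedarfen=28 Elkhorn=37 Hollowpine=27 → close Cedarfen (overflow 23)
  28÷3 = 9 each, +1 to first 1
Round 5: Ashgrove=39 Elkhorn=46 Hollowpine=36 → close Elkhorn (overflow 32)
  46÷2 = 23 each, +1 to first 0
Round 6: Ashgrove=62 Hollowpine=59 → close Ashgrove (overflow 51)
  62÷1 = 62 each, +1 to first 0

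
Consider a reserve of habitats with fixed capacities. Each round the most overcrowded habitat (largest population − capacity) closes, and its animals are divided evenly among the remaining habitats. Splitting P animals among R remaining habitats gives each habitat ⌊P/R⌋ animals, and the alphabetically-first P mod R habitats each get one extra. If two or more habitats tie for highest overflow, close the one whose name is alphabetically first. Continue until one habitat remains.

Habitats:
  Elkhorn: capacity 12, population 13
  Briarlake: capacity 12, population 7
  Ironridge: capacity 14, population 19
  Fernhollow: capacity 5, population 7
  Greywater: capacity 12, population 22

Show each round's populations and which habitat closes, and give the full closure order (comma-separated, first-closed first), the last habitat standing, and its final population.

Round 1: Briarlake=7 Elkhorn=13 Fernhollow=7 Greywater=22 Ironridge=19 → close Greywater (overflow 10)
  22÷4 = 5 each, +1 to first 2
Round 2: Briarlake=13 Elkhorn=19 Fernhollow=12 Ironridge=24 → close Ironridge (overflow 10)
  24÷3 = 8 each, +1 to first 0
Round 3: Briarlake=21 Elkhorn=27 Fernhollow=20 → close Elkhorn (overflow 15)
  27÷2 = 13 each, +1 to first 1
Round 4: Briarlake=35 Fernhollow=33 → close Fernhollow (overflow 28)
  33÷1 = 33 each, +1 to first 0

Closure order: Greywater, Ironridge, Elkhorn, Fernhollow
Last habitat: Briarlake with 68 animals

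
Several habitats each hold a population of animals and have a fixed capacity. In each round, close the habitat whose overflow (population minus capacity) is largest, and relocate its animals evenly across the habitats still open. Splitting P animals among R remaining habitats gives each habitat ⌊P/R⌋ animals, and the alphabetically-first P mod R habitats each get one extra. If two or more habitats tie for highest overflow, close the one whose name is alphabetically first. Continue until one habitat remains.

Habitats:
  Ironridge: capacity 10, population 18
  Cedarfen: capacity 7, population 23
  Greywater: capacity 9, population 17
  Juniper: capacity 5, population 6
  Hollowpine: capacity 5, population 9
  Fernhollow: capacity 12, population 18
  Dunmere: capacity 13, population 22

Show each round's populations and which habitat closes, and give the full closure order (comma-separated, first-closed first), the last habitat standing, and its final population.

Round 1: Cedarfen=23 Dunmere=22 Fernhollow=18 Greywater=17 Hollowpine=9 Ironridge=18 Juniper=6 → close Cedarfen (overflow 16)
  23÷6 = 3 each, +1 to first 5
Round 2: Dunmere=26 Fernhollow=22 Greywater=21 Hollowpine=13 Ironridge=22 Juniper=9 → close Dunmere (overflow 13)
  26÷5 = 5 each, +1 to first 1
Round 3: Fernhollow=28 Greywater=26 Hollowpine=18 Ironridge=27 Juniper=14 → close Greywater (overflow 17)
  26÷4 = 6 each, +1 to first 2
Round 4: Fernhollow=35 Hollowpine=25 Ironridge=33 Juniper=20 → close Fernhollow (overflow 23)
  35÷3 = 11 each, +1 to first 2
Round 5: Hollowpine=37 Ironridge=45 Juniper=31 → close Ironridge (overflow 35)
  45÷2 = 22 each, +1 to first 1
Round 6: Hollowpine=60 Juniper=53 → close Hollowpine (overflow 55)
  60÷1 = 60 each, +1 to first 0

Closure order: Cedarfen, Dunmere, Greywater, Fernhollow, Ironridge, Hollowpine
Last habitat: Juniper with 113 animals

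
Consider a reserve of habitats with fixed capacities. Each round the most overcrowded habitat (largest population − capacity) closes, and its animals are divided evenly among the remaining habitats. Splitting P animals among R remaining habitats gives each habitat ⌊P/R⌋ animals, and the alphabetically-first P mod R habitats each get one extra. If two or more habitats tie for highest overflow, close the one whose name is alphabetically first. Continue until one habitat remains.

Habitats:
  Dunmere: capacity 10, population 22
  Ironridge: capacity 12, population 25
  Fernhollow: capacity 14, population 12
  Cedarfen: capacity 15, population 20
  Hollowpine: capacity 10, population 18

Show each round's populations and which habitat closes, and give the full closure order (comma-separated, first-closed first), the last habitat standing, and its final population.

Round 1: Cedarfen=20 Dunmere=22 Fernhollow=12 Hollowpine=18 Ironridge=25 → close Ironridge (overflow 13)
  25÷4 = 6 each, +1 to first 1
Round 2: Cedarfen=27 Dunmere=28 Fernhollow=18 Hollowpine=24 → close Dunmere (overflow 18)
  28÷3 = 9 each, +1 to first 1
Round 3: Cedarfen=37 Fernhollow=27 Hollowpine=33 → close Hollowpine (overflow 23)
  33÷2 = 16 each, +1 to first 1
Round 4: Cedarfen=54 Fernhollow=43 → close Cedarfen (overflow 39)
  54÷1 = 54 each, +1 to first 0

Closure order: Ironridge, Dunmere, Hollowpine, Cedarfen
Last habitat: Fernhollow with 97 animals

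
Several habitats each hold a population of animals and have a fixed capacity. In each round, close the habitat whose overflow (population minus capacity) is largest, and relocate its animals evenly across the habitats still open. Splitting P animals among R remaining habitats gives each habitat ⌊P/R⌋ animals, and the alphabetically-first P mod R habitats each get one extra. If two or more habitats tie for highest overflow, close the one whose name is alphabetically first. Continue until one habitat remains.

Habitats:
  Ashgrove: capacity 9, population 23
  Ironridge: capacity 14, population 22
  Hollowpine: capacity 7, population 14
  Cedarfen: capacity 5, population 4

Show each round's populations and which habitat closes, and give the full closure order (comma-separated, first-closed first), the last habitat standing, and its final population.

Closure order: Ashgrove, Hollowpine, Ironridge
Last habitat: Cedarfen with 63 animals

Round 1: Ashgrove=23 Cedarfen=4 Hollowpine=14 Ironridge=22 → close Ashgrove (overflow 14)
  23÷3 = 7 each, +1 to first 2
Round 2: Cedarfen=12 Hollowpine=22 Ironridge=29 → close Hollowpine (overflow 15)
  22÷2 = 11 each, +1 to first 0
Round 3: Cedarfen=23 Ironridge=40 → close Ironridge (overflow 26)
  40÷1 = 40 each, +1 to first 0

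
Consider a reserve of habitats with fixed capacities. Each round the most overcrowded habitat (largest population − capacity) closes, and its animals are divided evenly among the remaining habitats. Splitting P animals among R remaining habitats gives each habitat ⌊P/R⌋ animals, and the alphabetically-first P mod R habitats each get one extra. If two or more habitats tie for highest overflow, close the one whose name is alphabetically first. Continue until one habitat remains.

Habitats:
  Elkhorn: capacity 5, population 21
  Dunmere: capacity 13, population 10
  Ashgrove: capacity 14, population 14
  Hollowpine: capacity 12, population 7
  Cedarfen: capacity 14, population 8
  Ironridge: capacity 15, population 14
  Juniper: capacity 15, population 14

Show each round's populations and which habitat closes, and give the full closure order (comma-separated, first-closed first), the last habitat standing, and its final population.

Closure order: Elkhorn, Ashgrove, Dunmere, Ironridge, Juniper, Cedarfen
Last habitat: Hollowpine with 88 animals

Round 1: Ashgrove=14 Cedarfen=8 Dunmere=10 Elkhorn=21 Hollowpine=7 Ironridge=14 Juniper=14 → close Elkhorn (overflow 16)
  21÷6 = 3 each, +1 to first 3
Round 2: Ashgrove=18 Cedarfen=12 Dunmere=14 Hollowpine=10 Ironridge=17 Juniper=17 → close Ashgrove (overflow 4)
  18÷5 = 3 each, +1 to first 3
Round 3: Cedarfen=16 Dunmere=18 Hollowpine=14 Ironridge=20 Juniper=20 → close Dunmere (overflow 5)
  18÷4 = 4 each, +1 to first 2
Round 4: Cedarfen=21 Hollowpine=19 Ironridge=24 Juniper=24 → close Ironridge (overflow 9)
  24÷3 = 8 each, +1 to first 0
Round 5: Cedarfen=29 Hollowpine=27 Juniper=32 → close Juniper (overflow 17)
  32÷2 = 16 each, +1 to first 0
Round 6: Cedarfen=45 Hollowpine=43 → close Cedarfen (overflow 31)
  45÷1 = 45 each, +1 to first 0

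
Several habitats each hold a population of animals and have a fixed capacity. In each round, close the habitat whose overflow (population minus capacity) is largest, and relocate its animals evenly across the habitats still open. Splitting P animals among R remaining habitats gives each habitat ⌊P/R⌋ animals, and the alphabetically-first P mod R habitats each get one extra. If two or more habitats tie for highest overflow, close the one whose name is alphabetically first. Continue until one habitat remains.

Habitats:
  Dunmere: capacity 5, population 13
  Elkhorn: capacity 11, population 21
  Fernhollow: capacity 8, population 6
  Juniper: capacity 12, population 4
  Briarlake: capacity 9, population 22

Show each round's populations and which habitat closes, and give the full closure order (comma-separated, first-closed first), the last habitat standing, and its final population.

Closure order: Briarlake, Elkhorn, Dunmere, Fernhollow
Last habitat: Juniper with 66 animals

Round 1: Briarlake=22 Dunmere=13 Elkhorn=21 Fernhollow=6 Juniper=4 → close Briarlake (overflow 13)
  22÷4 = 5 each, +1 to first 2
Round 2: Dunmere=19 Elkhorn=27 Fernhollow=11 Juniper=9 → close Elkhorn (overflow 16)
  27÷3 = 9 each, +1 to first 0
Round 3: Dunmere=28 Fernhollow=20 Juniper=18 → close Dunmere (overflow 23)
  28÷2 = 14 each, +1 to first 0
Round 4: Fernhollow=34 Juniper=32 → close Fernhollow (overflow 26)
  34÷1 = 34 each, +1 to first 0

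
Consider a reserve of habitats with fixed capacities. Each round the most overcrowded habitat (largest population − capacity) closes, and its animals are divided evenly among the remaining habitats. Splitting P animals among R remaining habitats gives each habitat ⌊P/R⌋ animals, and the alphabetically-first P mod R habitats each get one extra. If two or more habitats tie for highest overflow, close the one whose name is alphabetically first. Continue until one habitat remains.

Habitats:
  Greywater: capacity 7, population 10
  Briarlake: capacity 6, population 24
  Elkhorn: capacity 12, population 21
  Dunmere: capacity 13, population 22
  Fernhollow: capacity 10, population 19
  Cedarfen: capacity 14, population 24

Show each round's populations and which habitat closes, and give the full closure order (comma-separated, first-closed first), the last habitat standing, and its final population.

Round 1: Briarlake=24 Cedarfen=24 Dunmere=22 Elkhorn=21 Fernhollow=19 Greywater=10 → close Briarlake (overflow 18)
  24÷5 = 4 each, +1 to first 4
Round 2: Cedarfen=29 Dunmere=27 Elkhorn=26 Fernhollow=24 Greywater=14 → close Cedarfen (overflow 15)
  29÷4 = 7 each, +1 to first 1
Round 3: Dunmere=35 Elkhorn=33 Fernhollow=31 Greywater=21 → close Dunmere (overflow 22)
  35÷3 = 11 each, +1 to first 2
Round 4: Elkhorn=45 Fernhollow=43 Greywater=32 → close Elkhorn (overflow 33)
  45÷2 = 22 each, +1 to first 1
Round 5: Fernhollow=66 Greywater=54 → close Fernhollow (overflow 56)
  66÷1 = 66 each, +1 to first 0

Closure order: Briarlake, Cedarfen, Dunmere, Elkhorn, Fernhollow
Last habitat: Greywater with 120 animals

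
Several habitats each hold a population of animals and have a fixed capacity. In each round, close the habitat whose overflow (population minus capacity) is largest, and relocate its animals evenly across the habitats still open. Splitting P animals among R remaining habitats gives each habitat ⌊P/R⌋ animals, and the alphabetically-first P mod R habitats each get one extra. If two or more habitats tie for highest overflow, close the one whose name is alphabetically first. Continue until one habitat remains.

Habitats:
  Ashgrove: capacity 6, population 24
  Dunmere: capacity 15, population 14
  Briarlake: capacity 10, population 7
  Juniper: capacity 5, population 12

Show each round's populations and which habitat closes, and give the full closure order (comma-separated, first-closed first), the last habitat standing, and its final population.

Closure order: Ashgrove, Juniper, Dunmere
Last habitat: Briarlake with 57 animals

Round 1: Ashgrove=24 Briarlake=7 Dunmere=14 Juniper=12 → close Ashgrove (overflow 18)
  24÷3 = 8 each, +1 to first 0
Round 2: Briarlake=15 Dunmere=22 Juniper=20 → close Juniper (overflow 15)
  20÷2 = 10 each, +1 to first 0
Round 3: Briarlake=25 Dunmere=32 → close Dunmere (overflow 17)
  32÷1 = 32 each, +1 to first 0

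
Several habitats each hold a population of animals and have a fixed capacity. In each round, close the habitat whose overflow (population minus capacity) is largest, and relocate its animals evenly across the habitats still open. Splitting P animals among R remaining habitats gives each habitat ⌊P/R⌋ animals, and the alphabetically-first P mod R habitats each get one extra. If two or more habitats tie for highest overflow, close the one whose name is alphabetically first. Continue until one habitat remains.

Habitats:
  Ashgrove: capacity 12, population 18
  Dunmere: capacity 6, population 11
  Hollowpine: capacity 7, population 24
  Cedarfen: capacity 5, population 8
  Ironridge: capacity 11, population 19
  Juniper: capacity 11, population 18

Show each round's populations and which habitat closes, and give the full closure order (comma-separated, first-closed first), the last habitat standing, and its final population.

Round 1: Ashgrove=18 Cedarfen=8 Dunmere=11 Hollowpine=24 Ironridge=19 Juniper=18 → close Hollowpine (overflow 17)
  24÷5 = 4 each, +1 to first 4
Round 2: Ashgrove=23 Cedarfen=13 Dunmere=16 Ironridge=24 Juniper=22 → close Ironridge (overflow 13)
  24÷4 = 6 each, +1 to first 0
Round 3: Ashgrove=29 Cedarfen=19 Dunmere=22 Juniper=28 → close Ashgrove (overflow 17)
  29÷3 = 9 each, +1 to first 2
Round 4: Cedarfen=29 Dunmere=32 Juniper=37 → close Dunmere (overflow 26)
  32÷2 = 16 each, +1 to first 0
Round 5: Cedarfen=45 Juniper=53 → close Juniper (overflow 42)
  53÷1 = 53 each, +1 to first 0

Closure order: Hollowpine, Ironridge, Ashgrove, Dunmere, Juniper
Last habitat: Cedarfen with 98 animals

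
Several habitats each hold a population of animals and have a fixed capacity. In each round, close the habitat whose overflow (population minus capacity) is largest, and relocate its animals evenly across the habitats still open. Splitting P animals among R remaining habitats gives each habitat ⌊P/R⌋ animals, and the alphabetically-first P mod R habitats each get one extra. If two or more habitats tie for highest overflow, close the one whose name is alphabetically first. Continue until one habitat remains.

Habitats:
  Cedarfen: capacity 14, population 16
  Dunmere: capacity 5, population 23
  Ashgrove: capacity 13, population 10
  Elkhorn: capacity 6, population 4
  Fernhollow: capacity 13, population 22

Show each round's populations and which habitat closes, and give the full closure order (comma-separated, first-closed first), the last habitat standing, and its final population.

Round 1: Ashgrove=10 Cedarfen=16 Dunmere=23 Elkhorn=4 Fernhollow=22 → close Dunmere (overflow 18)
  23÷4 = 5 each, +1 to first 3
Round 2: Ashgrove=16 Cedarfen=22 Elkhorn=10 Fernhollow=27 → close Fernhollow (overflow 14)
  27÷3 = 9 each, +1 to first 0
Round 3: Ashgrove=25 Cedarfen=31 Elkhorn=19 → close Cedarfen (overflow 17)
  31÷2 = 15 each, +1 to first 1
Round 4: Ashgrove=41 Elkhorn=34 → close Ashgrove (overflow 28)
  41÷1 = 41 each, +1 to first 0

Closure order: Dunmere, Fernhollow, Cedarfen, Ashgrove
Last habitat: Elkhorn with 75 animals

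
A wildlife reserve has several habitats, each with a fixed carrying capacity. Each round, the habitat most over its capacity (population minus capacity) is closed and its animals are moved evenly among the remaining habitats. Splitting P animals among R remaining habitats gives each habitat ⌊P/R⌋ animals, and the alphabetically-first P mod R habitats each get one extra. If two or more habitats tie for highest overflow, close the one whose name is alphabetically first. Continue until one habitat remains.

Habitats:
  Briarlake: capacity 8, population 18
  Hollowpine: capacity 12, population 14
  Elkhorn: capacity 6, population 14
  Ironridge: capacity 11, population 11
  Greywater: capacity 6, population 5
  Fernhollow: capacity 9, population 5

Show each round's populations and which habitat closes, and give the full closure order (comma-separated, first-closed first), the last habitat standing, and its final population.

Round 1: Briarlake=18 Elkhorn=14 Fernhollow=5 Greywater=5 Hollowpine=14 Ironridge=11 → close Briarlake (overflow 10)
  18÷5 = 3 each, +1 to first 3
Round 2: Elkhorn=18 Fernhollow=9 Greywater=9 Hollowpine=17 Ironridge=14 → close Elkhorn (overflow 12)
  18÷4 = 4 each, +1 to first 2
Round 3: Fernhollow=14 Greywater=14 Hollowpine=21 Ironridge=18 → close Hollowpine (overflow 9)
  21÷3 = 7 each, +1 to first 0
Round 4: Fernhollow=21 Greywater=21 Ironridge=25 → close Greywater (overflow 15)
  21÷2 = 10 each, +1 to first 1
Round 5: Fernhollow=32 Ironridge=35 → close Ironridge (overflow 24)
  35÷1 = 35 each, +1 to first 0

Closure order: Briarlake, Elkhorn, Hollowpine, Greywater, Ironridge
Last habitat: Fernhollow with 67 animals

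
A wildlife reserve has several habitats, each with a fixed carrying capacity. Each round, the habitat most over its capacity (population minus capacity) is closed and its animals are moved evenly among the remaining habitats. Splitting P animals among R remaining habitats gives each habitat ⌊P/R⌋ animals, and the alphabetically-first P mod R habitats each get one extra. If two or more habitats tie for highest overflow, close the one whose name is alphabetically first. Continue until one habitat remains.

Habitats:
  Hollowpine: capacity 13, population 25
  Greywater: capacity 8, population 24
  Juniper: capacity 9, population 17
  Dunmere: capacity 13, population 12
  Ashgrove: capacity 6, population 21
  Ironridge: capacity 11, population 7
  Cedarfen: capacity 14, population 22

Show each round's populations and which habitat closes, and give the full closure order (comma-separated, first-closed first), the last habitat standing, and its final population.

Round 1: Ashgrove=21 Cedarfen=22 Dunmere=12 Greywater=24 Hollowpine=25 Ironridge=7 Juniper=17 → close Greywater (overflow 16)
  24÷6 = 4 each, +1 to first 0
Round 2: Ashgrove=25 Cedarfen=26 Dunmere=16 Hollowpine=29 Ironridge=11 Juniper=21 → close Ashgrove (overflow 19)
  25÷5 = 5 each, +1 to first 0
Round 3: Cedarfen=31 Dunmere=21 Hollowpine=34 Ironridge=16 Juniper=26 → close Hollowpine (overflow 21)
  34÷4 = 8 each, +1 to first 2
Round 4: Cedarfen=40 Dunmere=30 Ironridge=24 Juniper=34 → close Cedarfen (overflow 26)
  40÷3 = 13 each, +1 to first 1
Round 5: Dunmere=44 Ironridge=37 Juniper=47 → close Juniper (overflow 38)
  47÷2 = 23 each, +1 to first 1
Round 6: Dunmere=68 Ironridge=60 → close Dunmere (overflow 55)
  68÷1 = 68 each, +1 to first 0

Closure order: Greywater, Ashgrove, Hollowpine, Cedarfen, Juniper, Dunmere
Last habitat: Ironridge with 128 animals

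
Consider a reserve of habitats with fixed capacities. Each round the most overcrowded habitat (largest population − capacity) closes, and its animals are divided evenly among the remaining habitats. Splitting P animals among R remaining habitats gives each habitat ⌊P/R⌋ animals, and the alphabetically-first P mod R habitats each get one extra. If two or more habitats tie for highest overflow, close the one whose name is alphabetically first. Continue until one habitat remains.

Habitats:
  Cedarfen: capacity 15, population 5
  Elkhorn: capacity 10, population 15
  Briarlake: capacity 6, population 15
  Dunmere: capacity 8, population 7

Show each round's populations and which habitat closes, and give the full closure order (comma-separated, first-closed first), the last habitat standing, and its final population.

Closure order: Briarlake, Elkhorn, Dunmere
Last habitat: Cedarfen with 42 animals

Round 1: Briarlake=15 Cedarfen=5 Dunmere=7 Elkhorn=15 → close Briarlake (overflow 9)
  15÷3 = 5 each, +1 to first 0
Round 2: Cedarfen=10 Dunmere=12 Elkhorn=20 → close Elkhorn (overflow 10)
  20÷2 = 10 each, +1 to first 0
Round 3: Cedarfen=20 Dunmere=22 → close Dunmere (overflow 14)
  22÷1 = 22 each, +1 to first 0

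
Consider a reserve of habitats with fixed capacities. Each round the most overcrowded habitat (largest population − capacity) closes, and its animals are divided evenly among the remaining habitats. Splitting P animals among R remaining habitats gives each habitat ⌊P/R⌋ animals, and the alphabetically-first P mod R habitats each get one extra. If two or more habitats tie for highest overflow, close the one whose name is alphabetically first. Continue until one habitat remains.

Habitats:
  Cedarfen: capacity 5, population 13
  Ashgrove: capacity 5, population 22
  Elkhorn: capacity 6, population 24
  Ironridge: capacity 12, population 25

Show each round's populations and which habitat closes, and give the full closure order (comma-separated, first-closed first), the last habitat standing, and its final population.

Round 1: Ashgrove=22 Cedarfen=13 Elkhorn=24 Ironridge=25 → close Elkhorn (overflow 18)
  24÷3 = 8 each, +1 to first 0
Round 2: Ashgrove=30 Cedarfen=21 Ironridge=33 → close Ashgrove (overflow 25)
  30÷2 = 15 each, +1 to first 0
Round 3: Cedarfen=36 Ironridge=48 → close Ironridge (overflow 36)
  48÷1 = 48 each, +1 to first 0

Closure order: Elkhorn, Ashgrove, Ironridge
Last habitat: Cedarfen with 84 animals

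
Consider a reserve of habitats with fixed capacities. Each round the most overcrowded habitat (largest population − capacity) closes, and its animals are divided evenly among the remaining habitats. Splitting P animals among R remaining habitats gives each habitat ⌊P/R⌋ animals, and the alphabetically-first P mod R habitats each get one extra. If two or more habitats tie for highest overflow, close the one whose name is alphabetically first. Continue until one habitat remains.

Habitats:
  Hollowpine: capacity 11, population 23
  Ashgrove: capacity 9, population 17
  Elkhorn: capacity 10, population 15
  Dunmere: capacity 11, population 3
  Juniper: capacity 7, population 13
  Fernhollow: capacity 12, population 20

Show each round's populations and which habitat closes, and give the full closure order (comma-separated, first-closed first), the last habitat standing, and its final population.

Closure order: Hollowpine, Ashgrove, Fernhollow, Elkhorn, Juniper
Last habitat: Dunmere with 91 animals

Round 1: Ashgrove=17 Dunmere=3 Elkhorn=15 Fernhollow=20 Hollowpine=23 Juniper=13 → close Hollowpine (overflow 12)
  23÷5 = 4 each, +1 to first 3
Round 2: Ashgrove=22 Dunmere=8 Elkhorn=20 Fernhollow=24 Juniper=17 → close Ashgrove (overflow 13)
  22÷4 = 5 each, +1 to first 2
Round 3: Dunmere=14 Elkhorn=26 Fernhollow=29 Juniper=22 → close Fernhollow (overflow 17)
  29÷3 = 9 each, +1 to first 2
Round 4: Dunmere=24 Elkhorn=36 Juniper=31 → close Elkhorn (overflow 26)
  36÷2 = 18 each, +1 to first 0
Round 5: Dunmere=42 Juniper=49 → close Juniper (overflow 42)
  49÷1 = 49 each, +1 to first 0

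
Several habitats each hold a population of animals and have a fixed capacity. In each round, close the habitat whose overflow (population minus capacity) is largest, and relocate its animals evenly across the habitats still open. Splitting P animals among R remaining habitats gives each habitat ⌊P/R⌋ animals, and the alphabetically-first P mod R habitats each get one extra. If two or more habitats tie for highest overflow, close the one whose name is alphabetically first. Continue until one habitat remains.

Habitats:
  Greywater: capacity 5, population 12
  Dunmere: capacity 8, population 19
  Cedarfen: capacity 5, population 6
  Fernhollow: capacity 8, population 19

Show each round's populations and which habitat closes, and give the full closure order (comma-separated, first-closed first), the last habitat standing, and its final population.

Closure order: Dunmere, Fernhollow, Greywater
Last habitat: Cedarfen with 56 animals

Round 1: Cedarfen=6 Dunmere=19 Fernhollow=19 Greywater=12 → close Dunmere (overflow 11)
  19÷3 = 6 each, +1 to first 1
Round 2: Cedarfen=13 Fernhollow=25 Greywater=18 → close Fernhollow (overflow 17)
  25÷2 = 12 each, +1 to first 1
Round 3: Cedarfen=26 Greywater=30 → close Greywater (overflow 25)
  30÷1 = 30 each, +1 to first 0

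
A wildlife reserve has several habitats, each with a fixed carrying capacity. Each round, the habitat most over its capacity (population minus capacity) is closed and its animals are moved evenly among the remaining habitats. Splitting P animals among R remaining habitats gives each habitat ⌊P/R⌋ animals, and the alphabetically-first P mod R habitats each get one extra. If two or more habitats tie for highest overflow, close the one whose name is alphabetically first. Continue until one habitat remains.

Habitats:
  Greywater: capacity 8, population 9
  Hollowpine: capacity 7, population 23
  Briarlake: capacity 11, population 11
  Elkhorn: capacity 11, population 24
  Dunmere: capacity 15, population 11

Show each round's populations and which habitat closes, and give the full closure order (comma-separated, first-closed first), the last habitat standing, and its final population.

Round 1: Briarlake=11 Dunmere=11 Elkhorn=24 Greywater=9 Hollowpine=23 → close Hollowpine (overflow 16)
  23÷4 = 5 each, +1 to first 3
Round 2: Briarlake=17 Dunmere=17 Elkhorn=30 Greywater=14 → close Elkhorn (overflow 19)
  30÷3 = 10 each, +1 to first 0
Round 3: Briarlake=27 Dunmere=27 Greywater=24 → close Briarlake (overflow 16)
  27÷2 = 13 each, +1 to first 1
Round 4: Dunmere=41 Greywater=37 → close Greywater (overflow 29)
  37÷1 = 37 each, +1 to first 0

Closure order: Hollowpine, Elkhorn, Briarlake, Greywater
Last habitat: Dunmere with 78 animals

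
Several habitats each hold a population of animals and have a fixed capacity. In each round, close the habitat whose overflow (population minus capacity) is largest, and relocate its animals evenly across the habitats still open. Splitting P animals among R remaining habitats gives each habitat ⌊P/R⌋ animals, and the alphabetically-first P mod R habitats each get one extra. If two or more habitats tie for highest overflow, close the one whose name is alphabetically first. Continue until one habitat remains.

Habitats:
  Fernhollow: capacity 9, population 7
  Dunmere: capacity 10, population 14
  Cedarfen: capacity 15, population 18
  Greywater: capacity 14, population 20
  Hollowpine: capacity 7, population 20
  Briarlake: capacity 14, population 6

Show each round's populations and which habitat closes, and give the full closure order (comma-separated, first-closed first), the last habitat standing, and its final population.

Closure order: Hollowpine, Greywater, Dunmere, Cedarfen, Fernhollow
Last habitat: Briarlake with 85 animals

Round 1: Briarlake=6 Cedarfen=18 Dunmere=14 Fernhollow=7 Greywater=20 Hollowpine=20 → close Hollowpine (overflow 13)
  20÷5 = 4 each, +1 to first 0
Round 2: Briarlake=10 Cedarfen=22 Dunmere=18 Fernhollow=11 Greywater=24 → close Greywater (overflow 10)
  24÷4 = 6 each, +1 to first 0
Round 3: Briarlake=16 Cedarfen=28 Dunmere=24 Fernhollow=17 → close Dunmere (overflow 14)
  24÷3 = 8 each, +1 to first 0
Round 4: Briarlake=24 Cedarfen=36 Fernhollow=25 → close Cedarfen (overflow 21)
  36÷2 = 18 each, +1 to first 0
Round 5: Briarlake=42 Fernhollow=43 → close Fernhollow (overflow 34)
  43÷1 = 43 each, +1 to first 0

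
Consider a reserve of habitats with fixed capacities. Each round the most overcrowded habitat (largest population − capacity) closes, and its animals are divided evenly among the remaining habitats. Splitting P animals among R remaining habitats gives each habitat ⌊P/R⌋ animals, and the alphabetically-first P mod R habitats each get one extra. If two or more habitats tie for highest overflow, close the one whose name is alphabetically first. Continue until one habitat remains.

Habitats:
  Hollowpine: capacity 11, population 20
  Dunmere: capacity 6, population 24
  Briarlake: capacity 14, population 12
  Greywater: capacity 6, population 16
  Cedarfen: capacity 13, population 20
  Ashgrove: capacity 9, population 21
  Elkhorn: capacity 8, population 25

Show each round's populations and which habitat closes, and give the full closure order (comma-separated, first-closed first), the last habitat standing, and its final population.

Closure order: Dunmere, Elkhorn, Ashgrove, Greywater, Cedarfen, Hollowpine
Last habitat: Briarlake with 138 animals

Round 1: Ashgrove=21 Briarlake=12 Cedarfen=20 Dunmere=24 Elkhorn=25 Greywater=16 Hollowpine=20 → close Dunmere (overflow 18)
  24÷6 = 4 each, +1 to first 0
Round 2: Ashgrove=25 Briarlake=16 Cedarfen=24 Elkhorn=29 Greywater=20 Hollowpine=24 → close Elkhorn (overflow 21)
  29÷5 = 5 each, +1 to first 4
Round 3: Ashgrove=31 Briarlake=22 Cedarfen=30 Greywater=26 Hollowpine=29 → close Ashgrove (overflow 22)
  31÷4 = 7 each, +1 to first 3
Round 4: Briarlake=30 Cedarfen=38 Greywater=34 Hollowpine=36 → close Greywater (overflow 28)
  34÷3 = 11 each, +1 to first 1
Round 5: Briarlake=42 Cedarfen=49 Hollowpine=47 → close Cedarfen (overflow 36)
  49÷2 = 24 each, +1 to first 1
Round 6: Briarlake=67 Hollowpine=71 → close Hollowpine (overflow 60)
  71÷1 = 71 each, +1 to first 0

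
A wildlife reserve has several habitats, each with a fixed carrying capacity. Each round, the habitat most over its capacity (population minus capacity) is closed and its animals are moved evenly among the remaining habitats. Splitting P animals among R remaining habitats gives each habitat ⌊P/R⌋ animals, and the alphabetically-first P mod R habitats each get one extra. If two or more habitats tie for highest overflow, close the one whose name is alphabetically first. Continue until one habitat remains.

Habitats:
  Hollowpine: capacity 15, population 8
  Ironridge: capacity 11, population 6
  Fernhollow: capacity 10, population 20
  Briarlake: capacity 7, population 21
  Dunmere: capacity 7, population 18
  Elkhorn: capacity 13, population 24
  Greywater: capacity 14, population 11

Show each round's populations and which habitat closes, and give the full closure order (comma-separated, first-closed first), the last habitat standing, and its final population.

Round 1: Briarlake=21 Dunmere=18 Elkhorn=24 Fernhollow=20 Greywater=11 Hollowpine=8 Ironridge=6 → close Briarlake (overflow 14)
  21÷6 = 3 each, +1 to first 3
Round 2: Dunmere=22 Elkhorn=28 Fernhollow=24 Greywater=14 Hollowpine=11 Ironridge=9 → close Dunmere (overflow 15)
  22÷5 = 4 each, +1 to first 2
Round 3: Elkhorn=33 Fernhollow=29 Greywater=18 Hollowpine=15 Ironridge=13 → close Elkhorn (overflow 20)
  33÷4 = 8 each, +1 to first 1
Round 4: Fernhollow=38 Greywater=26 Hollowpine=23 Ironridge=21 → close Fernhollow (overflow 28)
  38÷3 = 12 each, +1 to first 2
Round 5: Greywater=39 Hollowpine=36 Ironridge=33 → close Greywater (overflow 25)
  39÷2 = 19 each, +1 to first 1
Round 6: Hollowpine=56 Ironridge=52 → close Hollowpine (overflow 41)
  56÷1 = 56 each, +1 to first 0

Closure order: Briarlake, Dunmere, Elkhorn, Fernhollow, Greywater, Hollowpine
Last habitat: Ironridge with 108 animals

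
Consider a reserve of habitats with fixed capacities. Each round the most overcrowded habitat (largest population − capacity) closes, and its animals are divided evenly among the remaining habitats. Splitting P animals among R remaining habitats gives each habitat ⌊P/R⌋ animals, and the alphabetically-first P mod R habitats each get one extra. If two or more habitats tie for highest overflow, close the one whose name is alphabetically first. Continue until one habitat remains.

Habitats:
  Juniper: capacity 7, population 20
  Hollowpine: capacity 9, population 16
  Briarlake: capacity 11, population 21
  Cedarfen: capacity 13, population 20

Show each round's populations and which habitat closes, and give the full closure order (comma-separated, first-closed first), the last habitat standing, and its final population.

Round 1: Briarlake=21 Cedarfen=20 Hollowpine=16 Juniper=20 → close Juniper (overflow 13)
  20÷3 = 6 each, +1 to first 2
Round 2: Briarlake=28 Cedarfen=27 Hollowpine=22 → close Briarlake (overflow 17)
  28÷2 = 14 each, +1 to first 0
Round 3: Cedarfen=41 Hollowpine=36 → close Cedarfen (overflow 28)
  41÷1 = 41 each, +1 to first 0

Closure order: Juniper, Briarlake, Cedarfen
Last habitat: Hollowpine with 77 animals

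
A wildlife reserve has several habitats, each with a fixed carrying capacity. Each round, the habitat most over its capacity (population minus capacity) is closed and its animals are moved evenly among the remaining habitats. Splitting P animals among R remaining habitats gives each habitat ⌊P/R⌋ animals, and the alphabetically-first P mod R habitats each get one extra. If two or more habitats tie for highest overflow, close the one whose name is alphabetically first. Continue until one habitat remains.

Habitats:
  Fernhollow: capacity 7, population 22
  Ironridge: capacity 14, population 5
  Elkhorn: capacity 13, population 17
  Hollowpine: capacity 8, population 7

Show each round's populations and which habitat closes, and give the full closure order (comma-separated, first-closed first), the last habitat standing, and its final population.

Closure order: Fernhollow, Elkhorn, Hollowpine
Last habitat: Ironridge with 51 animals

Round 1: Elkhorn=17 Fernhollow=22 Hollowpine=7 Ironridge=5 → close Fernhollow (overflow 15)
  22÷3 = 7 each, +1 to first 1
Round 2: Elkhorn=25 Hollowpine=14 Ironridge=12 → close Elkhorn (overflow 12)
  25÷2 = 12 each, +1 to first 1
Round 3: Hollowpine=27 Ironridge=24 → close Hollowpine (overflow 19)
  27÷1 = 27 each, +1 to first 0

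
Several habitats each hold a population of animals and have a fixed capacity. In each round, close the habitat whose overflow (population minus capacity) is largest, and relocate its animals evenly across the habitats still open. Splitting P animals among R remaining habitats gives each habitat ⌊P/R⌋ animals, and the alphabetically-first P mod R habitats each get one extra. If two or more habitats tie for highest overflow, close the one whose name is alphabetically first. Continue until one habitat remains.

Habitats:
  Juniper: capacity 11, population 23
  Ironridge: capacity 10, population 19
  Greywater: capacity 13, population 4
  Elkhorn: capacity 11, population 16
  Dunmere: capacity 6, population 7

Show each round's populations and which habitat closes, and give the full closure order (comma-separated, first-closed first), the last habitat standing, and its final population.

Round 1: Dunmere=7 Elkhorn=16 Greywater=4 Ironridge=19 Juniper=23 → close Juniper (overflow 12)
  23÷4 = 5 each, +1 to first 3
Round 2: Dunmere=13 Elkhorn=22 Greywater=10 Ironridge=24 → close Ironridge (overflow 14)
  24÷3 = 8 each, +1 to first 0
Round 3: Dunmere=21 Elkhorn=30 Greywater=18 → close Elkhorn (overflow 19)
  30÷2 = 15 each, +1 to first 0
Round 4: Dunmere=36 Greywater=33 → close Dunmere (overflow 30)
  36÷1 = 36 each, +1 to first 0

Closure order: Juniper, Ironridge, Elkhorn, Dunmere
Last habitat: Greywater with 69 animals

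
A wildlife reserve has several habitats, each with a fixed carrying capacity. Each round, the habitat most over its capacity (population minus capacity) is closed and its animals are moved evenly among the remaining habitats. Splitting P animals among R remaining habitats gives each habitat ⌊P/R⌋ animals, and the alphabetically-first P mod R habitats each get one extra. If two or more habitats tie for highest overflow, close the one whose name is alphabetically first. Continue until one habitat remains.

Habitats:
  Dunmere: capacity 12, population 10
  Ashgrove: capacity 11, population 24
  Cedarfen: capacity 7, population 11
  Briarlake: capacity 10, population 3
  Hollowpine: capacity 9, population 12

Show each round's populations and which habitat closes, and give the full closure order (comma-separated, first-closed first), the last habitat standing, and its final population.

Closure order: Ashgrove, Cedarfen, Hollowpine, Dunmere
Last habitat: Briarlake with 60 animals

Round 1: Ashgrove=24 Briarlake=3 Cedarfen=11 Dunmere=10 Hollowpine=12 → close Ashgrove (overflow 13)
  24÷4 = 6 each, +1 to first 0
Round 2: Briarlake=9 Cedarfen=17 Dunmere=16 Hollowpine=18 → close Cedarfen (overflow 10)
  17÷3 = 5 each, +1 to first 2
Round 3: Briarlake=15 Dunmere=22 Hollowpine=23 → close Hollowpine (overflow 14)
  23÷2 = 11 each, +1 to first 1
Round 4: Briarlake=27 Dunmere=33 → close Dunmere (overflow 21)
  33÷1 = 33 each, +1 to first 0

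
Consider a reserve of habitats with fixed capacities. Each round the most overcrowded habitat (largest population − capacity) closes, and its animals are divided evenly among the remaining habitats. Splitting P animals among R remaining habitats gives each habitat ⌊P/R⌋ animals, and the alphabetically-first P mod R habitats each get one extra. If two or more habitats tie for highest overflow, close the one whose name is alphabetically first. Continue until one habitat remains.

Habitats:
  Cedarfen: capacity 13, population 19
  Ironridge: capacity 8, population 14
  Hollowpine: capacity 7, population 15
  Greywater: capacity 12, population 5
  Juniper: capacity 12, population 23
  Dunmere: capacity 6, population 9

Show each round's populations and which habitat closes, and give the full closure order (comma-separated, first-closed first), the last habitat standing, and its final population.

Round 1: Cedarfen=19 Dunmere=9 Greywater=5 Hollowpine=15 Ironridge=14 Juniper=23 → close Juniper (overflow 11)
  23÷5 = 4 each, +1 to first 3
Round 2: Cedarfen=24 Dunmere=14 Greywater=10 Hollowpine=19 Ironridge=18 → close Hollowpine (overflow 12)
  19÷4 = 4 each, +1 to first 3
Round 3: Cedarfen=29 Dunmere=19 Greywater=15 Ironridge=22 → close Cedarfen (overflow 16)
  29÷3 = 9 each, +1 to first 2
Round 4: Dunmere=29 Greywater=25 Ironridge=31 → close Dunmere (overflow 23)
  29÷2 = 14 each, +1 to first 1
Round 5: Greywater=40 Ironridge=45 → close Ironridge (overflow 37)
  45÷1 = 45 each, +1 to first 0

Closure order: Juniper, Hollowpine, Cedarfen, Dunmere, Ironridge
Last habitat: Greywater with 85 animals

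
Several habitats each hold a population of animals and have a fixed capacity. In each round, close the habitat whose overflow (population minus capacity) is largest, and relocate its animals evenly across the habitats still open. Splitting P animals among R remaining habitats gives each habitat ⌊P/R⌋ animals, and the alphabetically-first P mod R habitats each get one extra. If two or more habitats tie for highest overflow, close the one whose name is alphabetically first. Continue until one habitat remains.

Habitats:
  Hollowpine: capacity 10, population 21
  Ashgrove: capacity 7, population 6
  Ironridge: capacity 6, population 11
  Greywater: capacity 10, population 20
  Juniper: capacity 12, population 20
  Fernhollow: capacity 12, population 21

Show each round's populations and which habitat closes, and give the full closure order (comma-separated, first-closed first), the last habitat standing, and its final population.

Round 1: Ashgrove=6 Fernhollow=21 Greywater=20 Hollowpine=21 Ironridge=11 Juniper=20 → close Hollowpine (overflow 11)
  21÷5 = 4 each, +1 to first 1
Round 2: Ashgrove=11 Fernhollow=25 Greywater=24 Ironridge=15 Juniper=24 → close Greywater (overflow 14)
  24÷4 = 6 each, +1 to first 0
Round 3: Ashgrove=17 Fernhollow=31 Ironridge=21 Juniper=30 → close Fernhollow (overflow 19)
  31÷3 = 10 each, +1 to first 1
Round 4: Ashgrove=28 Ironridge=31 Juniper=40 → close Juniper (overflow 28)
  40÷2 = 20 each, +1 to first 0
Round 5: Ashgrove=48 Ironridge=51 → close Ironridge (overflow 45)
  51÷1 = 51 each, +1 to first 0

Closure order: Hollowpine, Greywater, Fernhollow, Juniper, Ironridge
Last habitat: Ashgrove with 99 animals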